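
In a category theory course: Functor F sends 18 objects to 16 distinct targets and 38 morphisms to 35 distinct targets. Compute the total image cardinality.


The image of F consists of distinct objects and distinct morphisms.
|Im(F)| on objects = 16
|Im(F)| on morphisms = 35
Total image cardinality = 16 + 35 = 51

51


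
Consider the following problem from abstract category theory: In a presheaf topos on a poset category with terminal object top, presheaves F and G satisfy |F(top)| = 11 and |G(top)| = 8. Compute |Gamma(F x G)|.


Global sections of a presheaf on a poset with terminal top satisfy
Gamma(H) ~ H(top). Presheaves admit pointwise products, so
(F x G)(top) = F(top) x G(top) (Cartesian product).
|Gamma(F x G)| = |F(top)| * |G(top)| = 11 * 8 = 88.

88


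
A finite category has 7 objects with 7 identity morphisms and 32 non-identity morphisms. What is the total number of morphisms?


Each object has an identity morphism, giving 7 identities.
Adding the 32 non-identity morphisms:
Total = 7 + 32 = 39

39


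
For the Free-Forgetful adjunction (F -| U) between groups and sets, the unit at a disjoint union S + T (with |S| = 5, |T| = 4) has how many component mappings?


The unit eta_X: X -> U(F(X)) of the Free-Forgetful adjunction
maps each element of X to a generator of F(X). For X = S + T (disjoint
union in Set), |S + T| = |S| + |T|.
Total mappings = 5 + 4 = 9.

9


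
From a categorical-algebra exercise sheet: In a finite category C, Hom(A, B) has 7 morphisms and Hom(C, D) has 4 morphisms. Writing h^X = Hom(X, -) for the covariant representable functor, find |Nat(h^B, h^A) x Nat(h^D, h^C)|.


By the Yoneda lemma, Nat(h^B, h^A) is isomorphic to Hom(A, B),
so |Nat(h^B, h^A)| = |Hom(A, B)| and |Nat(h^D, h^C)| = |Hom(C, D)|.
|Hom(A, B)| = 7, |Hom(C, D)| = 4.
|Nat(h^B, h^A) x Nat(h^D, h^C)| = 7 * 4 = 28

28


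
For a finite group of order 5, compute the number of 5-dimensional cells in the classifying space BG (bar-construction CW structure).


In the bar-construction CW model of BG, the n-cells are indexed by
n-tuples [g_1|...|g_n] of non-identity elements of G (degenerate
simplices with some g_i = e do not contribute cells), so there are
(|G| - 1)^n n-cells.
For dim = 5 with |G| = 5:
cells = (5 - 1)^5 = 4^5 = 1024

1024


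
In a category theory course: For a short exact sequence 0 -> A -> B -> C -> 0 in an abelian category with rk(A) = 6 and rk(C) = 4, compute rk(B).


For a short exact sequence 0 -> A -> B -> C -> 0,
rank is additive: rank(B) = rank(A) + rank(C).
rank(B) = 6 + 4 = 10

10


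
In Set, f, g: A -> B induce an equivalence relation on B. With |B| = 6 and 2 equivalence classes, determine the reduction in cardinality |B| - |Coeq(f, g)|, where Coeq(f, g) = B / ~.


The coequalizer Coeq(f, g) = B / ~ has one element per equivalence class.
|B| = 6, |Coeq(f, g)| = 2.
|B| - |Coeq(f, g)| = 6 - 2 = 4.

4


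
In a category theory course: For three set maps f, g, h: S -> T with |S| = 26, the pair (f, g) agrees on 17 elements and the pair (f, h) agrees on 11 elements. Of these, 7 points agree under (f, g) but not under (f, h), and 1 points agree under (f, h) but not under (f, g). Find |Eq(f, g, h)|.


Eq(f, g, h) is the triple-agreement set: points in S where all three
maps take the same value. Using inclusion-exclusion on the pairwise data:
Pair (f, g) agrees on 17 points; pair (f, h) on 11 points.
Points agreeing under (f, g) but not (f, h) = 7; under (f, h) but not (f, g) = 1.
Triple-agreement = agreement-in-(f, g) minus points that agree under (f, g) but not (f, h):
|Eq(f, g, h)| = 17 - 7 = 10
(cross-check via (f, h): 11 - 1 = 10.)

10


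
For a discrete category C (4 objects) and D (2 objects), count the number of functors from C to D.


A functor from a discrete category C to D is determined by
where each object maps. Each of the 4 objects of C can map
to any of the 2 objects of D independently.
Number of functors = 2^4 = 16

16


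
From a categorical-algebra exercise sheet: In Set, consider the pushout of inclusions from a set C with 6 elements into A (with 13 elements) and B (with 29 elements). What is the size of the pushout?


The pushout A +_C B identifies the images of C in A and B.
|A +_C B| = |A| + |B| - |C| (for injections).
= 13 + 29 - 6 = 36

36


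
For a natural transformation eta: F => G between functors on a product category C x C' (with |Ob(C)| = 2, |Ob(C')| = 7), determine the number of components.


A natural transformation eta: F => G assigns one component morphism per
object of the domain category.
The domain is the product category C x C', so
|Ob(C x C')| = |Ob(C)| * |Ob(C')| = 2 * 7 = 14.
Therefore eta has 14 component morphisms.

14


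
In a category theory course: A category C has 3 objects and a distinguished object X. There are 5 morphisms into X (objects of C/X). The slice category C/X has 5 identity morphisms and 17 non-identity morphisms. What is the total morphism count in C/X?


In the slice category C/X, objects are morphisms to X.
Identity morphisms: 5 (one per object of C/X).
Non-identity morphisms: 17.
Total = 5 + 17 = 22

22


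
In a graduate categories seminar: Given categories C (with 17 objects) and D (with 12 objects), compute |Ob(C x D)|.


The product category C x D has objects that are pairs (c, d).
Number of pairs = |Ob(C)| * |Ob(D)| = 17 * 12 = 204

204


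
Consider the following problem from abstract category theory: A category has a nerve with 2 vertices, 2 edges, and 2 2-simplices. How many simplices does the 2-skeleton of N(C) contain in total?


The 2-skeleton of the nerve N(C) consists of simplices in dimensions 0, 1, 2:
  |N(C)_0| = 2 (objects)
  |N(C)_1| = 2 (morphisms)
  |N(C)_2| = 2 (composable pairs)
Total = 2 + 2 + 2 = 6

6


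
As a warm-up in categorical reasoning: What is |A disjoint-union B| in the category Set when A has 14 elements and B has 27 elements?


In Set, the coproduct A + B is the disjoint union.
|A + B| = |A| + |B| = 14 + 27 = 41

41


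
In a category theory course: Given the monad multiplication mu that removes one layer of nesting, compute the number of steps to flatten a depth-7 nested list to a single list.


Each application of mu: T^2 -> T removes one layer of nesting.
Starting at depth 7 (i.e., T^7(X)), we need to reach T(X).
Number of mu applications = 7 - 1 = 6

6


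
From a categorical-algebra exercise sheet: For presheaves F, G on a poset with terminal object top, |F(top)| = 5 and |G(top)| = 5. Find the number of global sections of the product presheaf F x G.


Global sections of a presheaf on a poset with terminal top satisfy
Gamma(H) ~ H(top). Presheaves admit pointwise products, so
(F x G)(top) = F(top) x G(top) (Cartesian product).
|Gamma(F x G)| = |F(top)| * |G(top)| = 5 * 5 = 25.

25


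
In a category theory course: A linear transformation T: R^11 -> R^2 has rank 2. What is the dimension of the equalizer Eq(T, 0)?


The equalizer of f and the zero map is ker(f).
By the rank-nullity theorem: dim(ker(f)) = dim(domain) - rank(f).
dim(ker(f)) = 11 - 2 = 9

9


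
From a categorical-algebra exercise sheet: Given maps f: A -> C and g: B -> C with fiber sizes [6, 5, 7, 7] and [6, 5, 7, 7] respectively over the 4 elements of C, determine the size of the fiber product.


The pullback A x_C B consists of pairs (a, b) with f(a) = g(b).
For each element c in C, the fiber product has |f^-1(c)| * |g^-1(c)| elements.
Summing over C: 6 * 6 + 5 * 5 + 7 * 7 + 7 * 7
= 36 + 25 + 49 + 49 = 159

159


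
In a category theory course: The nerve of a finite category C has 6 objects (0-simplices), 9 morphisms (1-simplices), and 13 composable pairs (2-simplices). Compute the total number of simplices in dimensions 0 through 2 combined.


The 2-skeleton of the nerve N(C) consists of simplices in dimensions 0, 1, 2:
  |N(C)_0| = 6 (objects)
  |N(C)_1| = 9 (morphisms)
  |N(C)_2| = 13 (composable pairs)
Total = 6 + 9 + 13 = 28

28


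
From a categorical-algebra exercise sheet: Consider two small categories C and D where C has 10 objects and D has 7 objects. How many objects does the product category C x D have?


The product category C x D has objects that are pairs (c, d).
Number of pairs = |Ob(C)| * |Ob(D)| = 10 * 7 = 70

70


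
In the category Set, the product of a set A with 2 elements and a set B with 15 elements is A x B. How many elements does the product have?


In Set, the product A x B is the Cartesian product.
By the universal property, |A x B| = |A| * |B|.
|A x B| = 2 * 15 = 30

30


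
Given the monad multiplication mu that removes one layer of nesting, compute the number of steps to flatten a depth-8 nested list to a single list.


Each application of mu: T^2 -> T removes one layer of nesting.
Starting at depth 8 (i.e., T^8(X)), we need to reach T(X).
Number of mu applications = 8 - 1 = 7

7


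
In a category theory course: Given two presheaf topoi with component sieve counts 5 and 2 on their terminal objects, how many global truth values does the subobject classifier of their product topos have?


In a product of presheaf topoi E_1 x E_2, the subobject classifier
is Omega = Omega_1 x Omega_2 (componentwise), so
|Omega(top)| = |Omega_1(top_1)| * |Omega_2(top_2)|.
= 5 * 2 = 10.

10


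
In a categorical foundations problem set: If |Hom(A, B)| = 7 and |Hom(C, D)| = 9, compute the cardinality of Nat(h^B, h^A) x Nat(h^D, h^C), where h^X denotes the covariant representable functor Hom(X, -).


By the Yoneda lemma, Nat(h^B, h^A) is isomorphic to Hom(A, B),
so |Nat(h^B, h^A)| = |Hom(A, B)| and |Nat(h^D, h^C)| = |Hom(C, D)|.
|Hom(A, B)| = 7, |Hom(C, D)| = 9.
|Nat(h^B, h^A) x Nat(h^D, h^C)| = 7 * 9 = 63

63


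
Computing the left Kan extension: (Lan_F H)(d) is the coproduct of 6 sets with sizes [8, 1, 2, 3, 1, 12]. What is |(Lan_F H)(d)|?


Pointwise, the left Kan extension (Lan_F H)(d) is the colimit, indexed
by the comma category (F downarrow d), of H composed with the
projection (F downarrow d) -> C. Here that colimit is given
as a coproduct (disjoint union) of sets, so its cardinality is the
sum of the sizes of the summands.
Coproduct of sets with sizes: 8 + 1 + 2 + 3 + 1 + 12
= 27

27


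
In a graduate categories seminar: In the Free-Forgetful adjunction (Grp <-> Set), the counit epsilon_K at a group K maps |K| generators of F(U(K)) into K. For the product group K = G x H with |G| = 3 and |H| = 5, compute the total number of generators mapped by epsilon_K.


The counit epsilon_K: F(U(K)) -> K of the Free-Forgetful adjunction
maps |K| generators of F(U(K)) into K. For K = G x H (the product group),
|G x H| = |G| * |H|.
Total generators mapped = 3 * 5 = 15.

15


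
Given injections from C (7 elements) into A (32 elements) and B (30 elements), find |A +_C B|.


The pushout A +_C B identifies the images of C in A and B.
|A +_C B| = |A| + |B| - |C| (for injections).
= 32 + 30 - 7 = 55

55


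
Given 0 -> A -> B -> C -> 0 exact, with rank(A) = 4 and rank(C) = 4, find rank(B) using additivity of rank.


For a short exact sequence 0 -> A -> B -> C -> 0,
rank is additive: rank(B) = rank(A) + rank(C).
rank(B) = 4 + 4 = 8

8


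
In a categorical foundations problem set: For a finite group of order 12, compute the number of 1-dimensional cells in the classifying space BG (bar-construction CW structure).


In the bar-construction CW model of BG, the n-cells are indexed by
n-tuples [g_1|...|g_n] of non-identity elements of G (degenerate
simplices with some g_i = e do not contribute cells), so there are
(|G| - 1)^n n-cells.
For dim = 1 with |G| = 12:
cells = (12 - 1)^1 = 11^1 = 11

11


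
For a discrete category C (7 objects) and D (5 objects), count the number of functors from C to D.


A functor from a discrete category C to D is determined by
where each object maps. Each of the 7 objects of C can map
to any of the 5 objects of D independently.
Number of functors = 5^7 = 78125

78125


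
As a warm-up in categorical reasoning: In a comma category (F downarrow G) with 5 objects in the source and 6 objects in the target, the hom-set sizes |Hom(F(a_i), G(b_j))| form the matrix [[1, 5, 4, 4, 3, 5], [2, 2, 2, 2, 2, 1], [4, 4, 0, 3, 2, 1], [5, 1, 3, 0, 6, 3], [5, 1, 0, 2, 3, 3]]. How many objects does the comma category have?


Objects of (F downarrow G) are triples (a, b, h: F(a)->G(b)).
The count equals the sum of all entries in the hom-matrix.
sum(row 0) = 22
sum(row 1) = 11
sum(row 2) = 14
sum(row 3) = 18
sum(row 4) = 14
Grand total = 79

79


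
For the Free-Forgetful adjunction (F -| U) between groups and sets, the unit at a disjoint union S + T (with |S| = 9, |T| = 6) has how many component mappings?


The unit eta_X: X -> U(F(X)) of the Free-Forgetful adjunction
maps each element of X to a generator of F(X). For X = S + T (disjoint
union in Set), |S + T| = |S| + |T|.
Total mappings = 9 + 6 = 15.

15


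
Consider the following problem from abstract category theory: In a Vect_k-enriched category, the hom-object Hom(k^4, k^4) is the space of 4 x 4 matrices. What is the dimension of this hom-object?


In Vect-enriched categories, Hom(k^n, k^m) is the space of m x n matrices.
dim(Hom(k^4, k^4)) = 4 * 4 = 16

16


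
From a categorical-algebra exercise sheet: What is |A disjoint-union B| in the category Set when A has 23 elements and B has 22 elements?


In Set, the coproduct A + B is the disjoint union.
|A + B| = |A| + |B| = 23 + 22 = 45

45


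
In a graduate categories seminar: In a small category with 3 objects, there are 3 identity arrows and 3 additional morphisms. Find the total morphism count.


Each object has an identity morphism, giving 3 identities.
Adding the 3 non-identity morphisms:
Total = 3 + 3 = 6

6


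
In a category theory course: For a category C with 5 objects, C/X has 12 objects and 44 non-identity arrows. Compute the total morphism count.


In the slice category C/X, objects are morphisms to X.
Identity morphisms: 12 (one per object of C/X).
Non-identity morphisms: 44.
Total = 12 + 44 = 56

56


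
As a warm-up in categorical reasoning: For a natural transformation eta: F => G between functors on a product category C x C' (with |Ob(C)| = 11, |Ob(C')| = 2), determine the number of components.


A natural transformation eta: F => G assigns one component morphism per
object of the domain category.
The domain is the product category C x C', so
|Ob(C x C')| = |Ob(C)| * |Ob(C')| = 11 * 2 = 22.
Therefore eta has 22 component morphisms.

22


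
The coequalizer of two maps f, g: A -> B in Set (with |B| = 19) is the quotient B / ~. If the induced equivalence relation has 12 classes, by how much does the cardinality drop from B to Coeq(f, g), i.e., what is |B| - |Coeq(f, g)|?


The coequalizer Coeq(f, g) = B / ~ has one element per equivalence class.
|B| = 19, |Coeq(f, g)| = 12.
|B| - |Coeq(f, g)| = 19 - 12 = 7.

7


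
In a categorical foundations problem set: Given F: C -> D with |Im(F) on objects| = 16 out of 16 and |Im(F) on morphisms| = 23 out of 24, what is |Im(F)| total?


The image of F consists of distinct objects and distinct morphisms.
|Im(F)| on objects = 16
|Im(F)| on morphisms = 23
Total image cardinality = 16 + 23 = 39

39


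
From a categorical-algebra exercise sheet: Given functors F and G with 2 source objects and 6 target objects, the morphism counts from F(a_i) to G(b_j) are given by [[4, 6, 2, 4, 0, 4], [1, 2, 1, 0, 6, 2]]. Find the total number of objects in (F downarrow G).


Objects of (F downarrow G) are triples (a, b, h: F(a)->G(b)).
The count equals the sum of all entries in the hom-matrix.
sum(row 0) = 20
sum(row 1) = 12
Grand total = 32

32


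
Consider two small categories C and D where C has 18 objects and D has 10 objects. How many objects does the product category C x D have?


The product category C x D has objects that are pairs (c, d).
Number of pairs = |Ob(C)| * |Ob(D)| = 18 * 10 = 180

180


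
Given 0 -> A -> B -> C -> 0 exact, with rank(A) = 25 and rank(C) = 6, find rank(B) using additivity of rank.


For a short exact sequence 0 -> A -> B -> C -> 0,
rank is additive: rank(B) = rank(A) + rank(C).
rank(B) = 25 + 6 = 31

31


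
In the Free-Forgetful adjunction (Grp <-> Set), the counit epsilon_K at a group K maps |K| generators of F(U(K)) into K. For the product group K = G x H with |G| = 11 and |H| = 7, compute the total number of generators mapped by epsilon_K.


The counit epsilon_K: F(U(K)) -> K of the Free-Forgetful adjunction
maps |K| generators of F(U(K)) into K. For K = G x H (the product group),
|G x H| = |G| * |H|.
Total generators mapped = 11 * 7 = 77.

77


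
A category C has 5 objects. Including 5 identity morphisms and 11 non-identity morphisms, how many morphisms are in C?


Each object has an identity morphism, giving 5 identities.
Adding the 11 non-identity morphisms:
Total = 5 + 11 = 16

16


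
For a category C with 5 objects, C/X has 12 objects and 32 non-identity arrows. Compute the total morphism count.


In the slice category C/X, objects are morphisms to X.
Identity morphisms: 12 (one per object of C/X).
Non-identity morphisms: 32.
Total = 12 + 32 = 44

44


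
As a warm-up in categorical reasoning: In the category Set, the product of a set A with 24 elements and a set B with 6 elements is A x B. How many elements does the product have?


In Set, the product A x B is the Cartesian product.
By the universal property, |A x B| = |A| * |B|.
|A x B| = 24 * 6 = 144

144


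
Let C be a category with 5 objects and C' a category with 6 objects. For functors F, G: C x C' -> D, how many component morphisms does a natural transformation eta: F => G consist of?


A natural transformation eta: F => G assigns one component morphism per
object of the domain category.
The domain is the product category C x C', so
|Ob(C x C')| = |Ob(C)| * |Ob(C')| = 5 * 6 = 30.
Therefore eta has 30 component morphisms.

30


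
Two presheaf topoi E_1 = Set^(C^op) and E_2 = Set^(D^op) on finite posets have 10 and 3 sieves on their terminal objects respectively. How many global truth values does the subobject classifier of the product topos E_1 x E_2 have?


In a product of presheaf topoi E_1 x E_2, the subobject classifier
is Omega = Omega_1 x Omega_2 (componentwise), so
|Omega(top)| = |Omega_1(top_1)| * |Omega_2(top_2)|.
= 10 * 3 = 30.

30


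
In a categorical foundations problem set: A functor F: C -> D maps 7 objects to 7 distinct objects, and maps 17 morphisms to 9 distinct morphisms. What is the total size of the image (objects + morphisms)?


The image of F consists of distinct objects and distinct morphisms.
|Im(F)| on objects = 7
|Im(F)| on morphisms = 9
Total image cardinality = 7 + 9 = 16

16


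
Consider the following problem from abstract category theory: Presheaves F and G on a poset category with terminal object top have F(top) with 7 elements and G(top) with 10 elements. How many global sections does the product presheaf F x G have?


Global sections of a presheaf on a poset with terminal top satisfy
Gamma(H) ~ H(top). Presheaves admit pointwise products, so
(F x G)(top) = F(top) x G(top) (Cartesian product).
|Gamma(F x G)| = |F(top)| * |G(top)| = 7 * 10 = 70.

70


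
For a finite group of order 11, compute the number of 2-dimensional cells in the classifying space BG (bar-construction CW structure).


In the bar-construction CW model of BG, the n-cells are indexed by
n-tuples [g_1|...|g_n] of non-identity elements of G (degenerate
simplices with some g_i = e do not contribute cells), so there are
(|G| - 1)^n n-cells.
For dim = 2 with |G| = 11:
cells = (11 - 1)^2 = 10^2 = 100

100


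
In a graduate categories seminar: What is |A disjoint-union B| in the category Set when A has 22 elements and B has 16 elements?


In Set, the coproduct A + B is the disjoint union.
|A + B| = |A| + |B| = 22 + 16 = 38

38


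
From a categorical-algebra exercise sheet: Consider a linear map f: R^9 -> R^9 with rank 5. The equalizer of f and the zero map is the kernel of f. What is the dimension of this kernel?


The equalizer of f and the zero map is ker(f).
By the rank-nullity theorem: dim(ker(f)) = dim(domain) - rank(f).
dim(ker(f)) = 9 - 5 = 4

4


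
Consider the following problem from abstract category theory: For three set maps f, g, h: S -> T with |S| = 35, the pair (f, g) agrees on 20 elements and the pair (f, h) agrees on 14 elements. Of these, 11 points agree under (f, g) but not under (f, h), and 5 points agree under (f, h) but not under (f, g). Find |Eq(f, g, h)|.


Eq(f, g, h) is the triple-agreement set: points in S where all three
maps take the same value. Using inclusion-exclusion on the pairwise data:
Pair (f, g) agrees on 20 points; pair (f, h) on 14 points.
Points agreeing under (f, g) but not (f, h) = 11; under (f, h) but not (f, g) = 5.
Triple-agreement = agreement-in-(f, g) minus points that agree under (f, g) but not (f, h):
|Eq(f, g, h)| = 20 - 11 = 9
(cross-check via (f, h): 14 - 5 = 9.)

9


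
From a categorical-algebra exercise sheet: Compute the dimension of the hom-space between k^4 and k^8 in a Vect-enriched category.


In Vect-enriched categories, Hom(k^n, k^m) is the space of m x n matrices.
dim(Hom(k^4, k^8)) = 8 * 4 = 32

32


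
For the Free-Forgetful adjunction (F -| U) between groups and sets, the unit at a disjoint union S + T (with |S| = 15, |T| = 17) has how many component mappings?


The unit eta_X: X -> U(F(X)) of the Free-Forgetful adjunction
maps each element of X to a generator of F(X). For X = S + T (disjoint
union in Set), |S + T| = |S| + |T|.
Total mappings = 15 + 17 = 32.

32


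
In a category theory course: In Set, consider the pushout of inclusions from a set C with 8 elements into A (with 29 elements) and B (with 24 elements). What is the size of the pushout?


The pushout A +_C B identifies the images of C in A and B.
|A +_C B| = |A| + |B| - |C| (for injections).
= 29 + 24 - 8 = 45

45


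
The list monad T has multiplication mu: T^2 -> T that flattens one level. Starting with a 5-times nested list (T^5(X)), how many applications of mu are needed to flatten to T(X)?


Each application of mu: T^2 -> T removes one layer of nesting.
Starting at depth 5 (i.e., T^5(X)), we need to reach T(X).
Number of mu applications = 5 - 1 = 4

4


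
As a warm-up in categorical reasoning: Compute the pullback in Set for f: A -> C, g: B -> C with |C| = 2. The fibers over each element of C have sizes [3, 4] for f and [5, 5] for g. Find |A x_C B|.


The pullback A x_C B consists of pairs (a, b) with f(a) = g(b).
For each element c in C, the fiber product has |f^-1(c)| * |g^-1(c)| elements.
Summing over C: 3 * 5 + 4 * 5
= 15 + 20 = 35

35


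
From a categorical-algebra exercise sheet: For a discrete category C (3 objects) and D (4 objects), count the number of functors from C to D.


A functor from a discrete category C to D is determined by
where each object maps. Each of the 3 objects of C can map
to any of the 4 objects of D independently.
Number of functors = 4^3 = 64

64


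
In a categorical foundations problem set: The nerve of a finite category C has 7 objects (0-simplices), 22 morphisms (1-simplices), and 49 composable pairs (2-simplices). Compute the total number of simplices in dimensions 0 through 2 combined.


The 2-skeleton of the nerve N(C) consists of simplices in dimensions 0, 1, 2:
  |N(C)_0| = 7 (objects)
  |N(C)_1| = 22 (morphisms)
  |N(C)_2| = 49 (composable pairs)
Total = 7 + 22 + 49 = 78

78


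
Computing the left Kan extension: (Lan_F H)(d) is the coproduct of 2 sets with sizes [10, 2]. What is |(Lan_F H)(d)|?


Pointwise, the left Kan extension (Lan_F H)(d) is the colimit, indexed
by the comma category (F downarrow d), of H composed with the
projection (F downarrow d) -> C. Here that colimit is given
as a coproduct (disjoint union) of sets, so its cardinality is the
sum of the sizes of the summands.
Coproduct of sets with sizes: 10 + 2
= 12

12


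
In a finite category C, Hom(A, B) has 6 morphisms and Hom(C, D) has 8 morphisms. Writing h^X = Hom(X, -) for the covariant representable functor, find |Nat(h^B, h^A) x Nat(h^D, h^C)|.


By the Yoneda lemma, Nat(h^B, h^A) is isomorphic to Hom(A, B),
so |Nat(h^B, h^A)| = |Hom(A, B)| and |Nat(h^D, h^C)| = |Hom(C, D)|.
|Hom(A, B)| = 6, |Hom(C, D)| = 8.
|Nat(h^B, h^A) x Nat(h^D, h^C)| = 6 * 8 = 48

48


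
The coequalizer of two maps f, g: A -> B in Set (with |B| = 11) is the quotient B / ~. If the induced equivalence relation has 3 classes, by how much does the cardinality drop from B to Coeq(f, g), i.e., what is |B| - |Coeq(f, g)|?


The coequalizer Coeq(f, g) = B / ~ has one element per equivalence class.
|B| = 11, |Coeq(f, g)| = 3.
|B| - |Coeq(f, g)| = 11 - 3 = 8.

8


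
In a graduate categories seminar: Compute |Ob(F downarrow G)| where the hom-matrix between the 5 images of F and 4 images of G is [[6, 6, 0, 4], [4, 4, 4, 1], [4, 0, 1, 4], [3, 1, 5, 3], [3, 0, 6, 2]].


Objects of (F downarrow G) are triples (a, b, h: F(a)->G(b)).
The count equals the sum of all entries in the hom-matrix.
sum(row 0) = 16
sum(row 1) = 13
sum(row 2) = 9
sum(row 3) = 12
sum(row 4) = 11
Grand total = 61

61


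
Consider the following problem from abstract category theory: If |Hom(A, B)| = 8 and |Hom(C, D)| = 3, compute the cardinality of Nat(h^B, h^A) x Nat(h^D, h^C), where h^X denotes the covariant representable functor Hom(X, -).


By the Yoneda lemma, Nat(h^B, h^A) is isomorphic to Hom(A, B),
so |Nat(h^B, h^A)| = |Hom(A, B)| and |Nat(h^D, h^C)| = |Hom(C, D)|.
|Hom(A, B)| = 8, |Hom(C, D)| = 3.
|Nat(h^B, h^A) x Nat(h^D, h^C)| = 8 * 3 = 24

24


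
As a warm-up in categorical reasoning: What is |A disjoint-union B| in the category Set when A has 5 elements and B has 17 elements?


In Set, the coproduct A + B is the disjoint union.
|A + B| = |A| + |B| = 5 + 17 = 22

22


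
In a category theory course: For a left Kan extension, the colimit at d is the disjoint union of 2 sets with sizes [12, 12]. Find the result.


Pointwise, the left Kan extension (Lan_F H)(d) is the colimit, indexed
by the comma category (F downarrow d), of H composed with the
projection (F downarrow d) -> C. Here that colimit is given
as a coproduct (disjoint union) of sets, so its cardinality is the
sum of the sizes of the summands.
Coproduct of sets with sizes: 12 + 12
= 24

24


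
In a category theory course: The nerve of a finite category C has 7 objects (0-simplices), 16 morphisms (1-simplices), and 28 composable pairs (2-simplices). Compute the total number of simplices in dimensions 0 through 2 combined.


The 2-skeleton of the nerve N(C) consists of simplices in dimensions 0, 1, 2:
  |N(C)_0| = 7 (objects)
  |N(C)_1| = 16 (morphisms)
  |N(C)_2| = 28 (composable pairs)
Total = 7 + 16 + 28 = 51

51


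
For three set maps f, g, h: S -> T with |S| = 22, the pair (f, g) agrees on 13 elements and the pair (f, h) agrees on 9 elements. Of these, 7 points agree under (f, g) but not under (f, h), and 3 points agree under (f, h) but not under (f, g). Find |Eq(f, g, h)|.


Eq(f, g, h) is the triple-agreement set: points in S where all three
maps take the same value. Using inclusion-exclusion on the pairwise data:
Pair (f, g) agrees on 13 points; pair (f, h) on 9 points.
Points agreeing under (f, g) but not (f, h) = 7; under (f, h) but not (f, g) = 3.
Triple-agreement = agreement-in-(f, g) minus points that agree under (f, g) but not (f, h):
|Eq(f, g, h)| = 13 - 7 = 6
(cross-check via (f, h): 9 - 3 = 6.)

6


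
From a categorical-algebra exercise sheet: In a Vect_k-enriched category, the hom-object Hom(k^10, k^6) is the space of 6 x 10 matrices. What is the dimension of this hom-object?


In Vect-enriched categories, Hom(k^n, k^m) is the space of m x n matrices.
dim(Hom(k^10, k^6)) = 6 * 10 = 60

60


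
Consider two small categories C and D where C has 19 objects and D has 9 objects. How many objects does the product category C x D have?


The product category C x D has objects that are pairs (c, d).
Number of pairs = |Ob(C)| * |Ob(D)| = 19 * 9 = 171

171


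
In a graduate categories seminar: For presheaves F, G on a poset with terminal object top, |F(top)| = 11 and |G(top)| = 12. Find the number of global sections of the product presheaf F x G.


Global sections of a presheaf on a poset with terminal top satisfy
Gamma(H) ~ H(top). Presheaves admit pointwise products, so
(F x G)(top) = F(top) x G(top) (Cartesian product).
|Gamma(F x G)| = |F(top)| * |G(top)| = 11 * 12 = 132.

132


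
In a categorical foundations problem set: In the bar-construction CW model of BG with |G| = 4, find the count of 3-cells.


In the bar-construction CW model of BG, the n-cells are indexed by
n-tuples [g_1|...|g_n] of non-identity elements of G (degenerate
simplices with some g_i = e do not contribute cells), so there are
(|G| - 1)^n n-cells.
For dim = 3 with |G| = 4:
cells = (4 - 1)^3 = 3^3 = 27

27


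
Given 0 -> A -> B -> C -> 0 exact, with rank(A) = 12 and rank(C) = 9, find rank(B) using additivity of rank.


For a short exact sequence 0 -> A -> B -> C -> 0,
rank is additive: rank(B) = rank(A) + rank(C).
rank(B) = 12 + 9 = 21

21


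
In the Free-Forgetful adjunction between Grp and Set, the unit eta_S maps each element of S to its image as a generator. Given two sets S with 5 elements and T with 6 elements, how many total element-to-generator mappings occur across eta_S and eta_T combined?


The unit eta_X: X -> U(F(X)) of the Free-Forgetful adjunction
maps each element of X to a generator of F(X). For X = S + T (disjoint
union in Set), |S + T| = |S| + |T|.
Total mappings = 5 + 6 = 11.

11


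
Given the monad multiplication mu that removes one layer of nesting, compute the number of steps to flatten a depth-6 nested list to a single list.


Each application of mu: T^2 -> T removes one layer of nesting.
Starting at depth 6 (i.e., T^6(X)), we need to reach T(X).
Number of mu applications = 6 - 1 = 5

5


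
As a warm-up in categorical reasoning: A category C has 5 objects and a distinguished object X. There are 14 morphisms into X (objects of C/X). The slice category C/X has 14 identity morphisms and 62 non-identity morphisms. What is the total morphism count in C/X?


In the slice category C/X, objects are morphisms to X.
Identity morphisms: 14 (one per object of C/X).
Non-identity morphisms: 62.
Total = 14 + 62 = 76

76


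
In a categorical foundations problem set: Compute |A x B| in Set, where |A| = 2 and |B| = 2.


In Set, the product A x B is the Cartesian product.
By the universal property, |A x B| = |A| * |B|.
|A x B| = 2 * 2 = 4

4


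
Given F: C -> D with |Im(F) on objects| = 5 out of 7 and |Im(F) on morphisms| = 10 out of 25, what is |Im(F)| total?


The image of F consists of distinct objects and distinct morphisms.
|Im(F)| on objects = 5
|Im(F)| on morphisms = 10
Total image cardinality = 5 + 10 = 15

15


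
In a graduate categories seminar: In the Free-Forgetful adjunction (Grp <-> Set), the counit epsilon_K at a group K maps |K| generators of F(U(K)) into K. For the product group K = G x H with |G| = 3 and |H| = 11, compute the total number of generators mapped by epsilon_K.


The counit epsilon_K: F(U(K)) -> K of the Free-Forgetful adjunction
maps |K| generators of F(U(K)) into K. For K = G x H (the product group),
|G x H| = |G| * |H|.
Total generators mapped = 3 * 11 = 33.

33


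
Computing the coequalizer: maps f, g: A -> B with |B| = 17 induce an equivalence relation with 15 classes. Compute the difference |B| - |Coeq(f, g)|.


The coequalizer Coeq(f, g) = B / ~ has one element per equivalence class.
|B| = 17, |Coeq(f, g)| = 15.
|B| - |Coeq(f, g)| = 17 - 15 = 2.

2


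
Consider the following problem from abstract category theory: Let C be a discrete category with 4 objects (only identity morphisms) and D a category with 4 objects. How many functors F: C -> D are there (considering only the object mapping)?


A functor from a discrete category C to D is determined by
where each object maps. Each of the 4 objects of C can map
to any of the 4 objects of D independently.
Number of functors = 4^4 = 256

256


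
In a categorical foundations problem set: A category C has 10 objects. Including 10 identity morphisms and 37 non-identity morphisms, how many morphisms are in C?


Each object has an identity morphism, giving 10 identities.
Adding the 37 non-identity morphisms:
Total = 10 + 37 = 47

47


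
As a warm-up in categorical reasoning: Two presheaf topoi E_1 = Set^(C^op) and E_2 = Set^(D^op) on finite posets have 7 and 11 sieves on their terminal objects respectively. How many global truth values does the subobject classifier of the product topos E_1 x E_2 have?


In a product of presheaf topoi E_1 x E_2, the subobject classifier
is Omega = Omega_1 x Omega_2 (componentwise), so
|Omega(top)| = |Omega_1(top_1)| * |Omega_2(top_2)|.
= 7 * 11 = 77.

77


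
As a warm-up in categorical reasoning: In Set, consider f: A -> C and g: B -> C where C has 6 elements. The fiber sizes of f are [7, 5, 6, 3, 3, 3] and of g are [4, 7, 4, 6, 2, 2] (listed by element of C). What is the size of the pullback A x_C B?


The pullback A x_C B consists of pairs (a, b) with f(a) = g(b).
For each element c in C, the fiber product has |f^-1(c)| * |g^-1(c)| elements.
Summing over C: 7 * 4 + 5 * 7 + 6 * 4 + 3 * 6 + 3 * 2 + 3 * 2
= 28 + 35 + 24 + 18 + 6 + 6 = 117

117


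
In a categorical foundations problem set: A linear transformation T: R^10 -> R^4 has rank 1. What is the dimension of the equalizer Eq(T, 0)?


The equalizer of f and the zero map is ker(f).
By the rank-nullity theorem: dim(ker(f)) = dim(domain) - rank(f).
dim(ker(f)) = 10 - 1 = 9

9


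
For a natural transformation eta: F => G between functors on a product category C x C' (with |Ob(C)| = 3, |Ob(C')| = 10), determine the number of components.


A natural transformation eta: F => G assigns one component morphism per
object of the domain category.
The domain is the product category C x C', so
|Ob(C x C')| = |Ob(C)| * |Ob(C')| = 3 * 10 = 30.
Therefore eta has 30 component morphisms.

30


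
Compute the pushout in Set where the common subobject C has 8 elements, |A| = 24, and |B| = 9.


The pushout A +_C B identifies the images of C in A and B.
|A +_C B| = |A| + |B| - |C| (for injections).
= 24 + 9 - 8 = 25

25


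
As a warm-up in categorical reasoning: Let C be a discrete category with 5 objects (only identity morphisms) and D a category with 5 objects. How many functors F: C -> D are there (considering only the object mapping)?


A functor from a discrete category C to D is determined by
where each object maps. Each of the 5 objects of C can map
to any of the 5 objects of D independently.
Number of functors = 5^5 = 3125

3125


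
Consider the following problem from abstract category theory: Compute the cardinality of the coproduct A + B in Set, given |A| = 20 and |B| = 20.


In Set, the coproduct A + B is the disjoint union.
|A + B| = |A| + |B| = 20 + 20 = 40

40


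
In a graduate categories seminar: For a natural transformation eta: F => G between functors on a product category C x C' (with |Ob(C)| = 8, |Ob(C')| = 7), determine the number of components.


A natural transformation eta: F => G assigns one component morphism per
object of the domain category.
The domain is the product category C x C', so
|Ob(C x C')| = |Ob(C)| * |Ob(C')| = 8 * 7 = 56.
Therefore eta has 56 component morphisms.

56


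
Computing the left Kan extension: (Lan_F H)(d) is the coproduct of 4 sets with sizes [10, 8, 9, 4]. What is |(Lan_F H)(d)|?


Pointwise, the left Kan extension (Lan_F H)(d) is the colimit, indexed
by the comma category (F downarrow d), of H composed with the
projection (F downarrow d) -> C. Here that colimit is given
as a coproduct (disjoint union) of sets, so its cardinality is the
sum of the sizes of the summands.
Coproduct of sets with sizes: 10 + 8 + 9 + 4
= 31

31


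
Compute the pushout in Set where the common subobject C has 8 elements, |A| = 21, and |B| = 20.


The pushout A +_C B identifies the images of C in A and B.
|A +_C B| = |A| + |B| - |C| (for injections).
= 21 + 20 - 8 = 33

33


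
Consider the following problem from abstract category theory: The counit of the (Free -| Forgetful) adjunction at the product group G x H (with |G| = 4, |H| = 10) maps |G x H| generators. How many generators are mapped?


The counit epsilon_K: F(U(K)) -> K of the Free-Forgetful adjunction
maps |K| generators of F(U(K)) into K. For K = G x H (the product group),
|G x H| = |G| * |H|.
Total generators mapped = 4 * 10 = 40.

40


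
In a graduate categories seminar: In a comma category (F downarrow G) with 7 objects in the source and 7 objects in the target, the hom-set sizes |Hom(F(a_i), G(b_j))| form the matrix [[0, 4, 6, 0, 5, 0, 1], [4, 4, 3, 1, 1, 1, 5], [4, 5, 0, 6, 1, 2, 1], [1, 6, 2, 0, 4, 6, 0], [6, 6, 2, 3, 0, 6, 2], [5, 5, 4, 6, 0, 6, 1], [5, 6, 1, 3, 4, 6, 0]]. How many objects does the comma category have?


Objects of (F downarrow G) are triples (a, b, h: F(a)->G(b)).
The count equals the sum of all entries in the hom-matrix.
sum(row 0) = 16
sum(row 1) = 19
sum(row 2) = 19
sum(row 3) = 19
sum(row 4) = 25
sum(row 5) = 27
sum(row 6) = 25
Grand total = 150

150


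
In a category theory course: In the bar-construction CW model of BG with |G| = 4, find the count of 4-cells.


In the bar-construction CW model of BG, the n-cells are indexed by
n-tuples [g_1|...|g_n] of non-identity elements of G (degenerate
simplices with some g_i = e do not contribute cells), so there are
(|G| - 1)^n n-cells.
For dim = 4 with |G| = 4:
cells = (4 - 1)^4 = 3^4 = 81

81


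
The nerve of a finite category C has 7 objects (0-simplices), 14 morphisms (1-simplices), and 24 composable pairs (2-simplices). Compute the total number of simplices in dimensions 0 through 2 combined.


The 2-skeleton of the nerve N(C) consists of simplices in dimensions 0, 1, 2:
  |N(C)_0| = 7 (objects)
  |N(C)_1| = 14 (morphisms)
  |N(C)_2| = 24 (composable pairs)
Total = 7 + 14 + 24 = 45

45


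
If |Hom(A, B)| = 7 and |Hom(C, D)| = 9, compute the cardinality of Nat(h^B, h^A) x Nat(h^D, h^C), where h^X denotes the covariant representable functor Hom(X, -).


By the Yoneda lemma, Nat(h^B, h^A) is isomorphic to Hom(A, B),
so |Nat(h^B, h^A)| = |Hom(A, B)| and |Nat(h^D, h^C)| = |Hom(C, D)|.
|Hom(A, B)| = 7, |Hom(C, D)| = 9.
|Nat(h^B, h^A) x Nat(h^D, h^C)| = 7 * 9 = 63

63


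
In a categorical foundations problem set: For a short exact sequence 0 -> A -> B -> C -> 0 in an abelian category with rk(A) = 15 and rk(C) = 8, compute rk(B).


For a short exact sequence 0 -> A -> B -> C -> 0,
rank is additive: rank(B) = rank(A) + rank(C).
rank(B) = 15 + 8 = 23

23


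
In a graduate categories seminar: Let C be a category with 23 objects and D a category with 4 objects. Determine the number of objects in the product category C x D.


The product category C x D has objects that are pairs (c, d).
Number of pairs = |Ob(C)| * |Ob(D)| = 23 * 4 = 92

92


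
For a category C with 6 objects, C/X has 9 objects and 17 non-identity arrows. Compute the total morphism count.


In the slice category C/X, objects are morphisms to X.
Identity morphisms: 9 (one per object of C/X).
Non-identity morphisms: 17.
Total = 9 + 17 = 26

26


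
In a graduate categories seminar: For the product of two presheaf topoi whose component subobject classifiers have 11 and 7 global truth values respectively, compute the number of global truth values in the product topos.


In a product of presheaf topoi E_1 x E_2, the subobject classifier
is Omega = Omega_1 x Omega_2 (componentwise), so
|Omega(top)| = |Omega_1(top_1)| * |Omega_2(top_2)|.
= 11 * 7 = 77.

77


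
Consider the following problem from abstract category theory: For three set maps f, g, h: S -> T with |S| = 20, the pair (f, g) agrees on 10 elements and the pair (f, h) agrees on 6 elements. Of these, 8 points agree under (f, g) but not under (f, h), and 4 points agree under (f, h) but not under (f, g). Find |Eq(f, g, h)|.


Eq(f, g, h) is the triple-agreement set: points in S where all three
maps take the same value. Using inclusion-exclusion on the pairwise data:
Pair (f, g) agrees on 10 points; pair (f, h) on 6 points.
Points agreeing under (f, g) but not (f, h) = 8; under (f, h) but not (f, g) = 4.
Triple-agreement = agreement-in-(f, g) minus points that agree under (f, g) but not (f, h):
|Eq(f, g, h)| = 10 - 8 = 2
(cross-check via (f, h): 6 - 4 = 2.)

2
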